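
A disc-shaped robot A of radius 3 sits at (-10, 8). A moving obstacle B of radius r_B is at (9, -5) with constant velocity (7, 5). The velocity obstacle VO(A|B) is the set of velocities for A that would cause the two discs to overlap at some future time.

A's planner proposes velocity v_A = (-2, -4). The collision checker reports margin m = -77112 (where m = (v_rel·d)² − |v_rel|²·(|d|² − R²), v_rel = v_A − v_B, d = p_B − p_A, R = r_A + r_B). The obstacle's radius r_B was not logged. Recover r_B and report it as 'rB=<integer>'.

m = -77112
d = (19, -13);  v_rel = (-9, -9),  |v_rel|² = 162
v_rel×d = (-9)·(-13) − (-9)·(19) = 288
since m = R²·162 − 288²:  R² = (82944 + -77112) / 162 = 36
R = √36 = 6  ⇒  r_B = 6 − 3 = 3

rB=3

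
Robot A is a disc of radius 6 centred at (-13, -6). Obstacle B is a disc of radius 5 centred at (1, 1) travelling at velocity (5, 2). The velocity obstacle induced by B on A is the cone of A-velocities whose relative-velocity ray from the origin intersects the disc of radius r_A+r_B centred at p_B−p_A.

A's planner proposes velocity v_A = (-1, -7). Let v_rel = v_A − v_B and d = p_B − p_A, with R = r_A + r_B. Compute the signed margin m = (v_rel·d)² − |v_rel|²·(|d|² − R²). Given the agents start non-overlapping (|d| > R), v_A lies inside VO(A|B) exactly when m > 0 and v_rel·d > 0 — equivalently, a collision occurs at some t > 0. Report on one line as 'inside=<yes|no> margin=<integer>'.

d = (14, 7),  |d|² = 245;  R = 6+5 = 11,  c = 245−11² = 124
v_rel = (-6, -9),  |v_rel|² = 117;  v_rel·d = (-6)·(14) + (-9)·(7) = -147
117·t² + 294·t + 124 = 0  ⇒  m = (-147)² − 117·124 = 7101
m = 7101 > 0,  v_rel·d = -147 < 0  ⇒  outside

inside=no margin=7101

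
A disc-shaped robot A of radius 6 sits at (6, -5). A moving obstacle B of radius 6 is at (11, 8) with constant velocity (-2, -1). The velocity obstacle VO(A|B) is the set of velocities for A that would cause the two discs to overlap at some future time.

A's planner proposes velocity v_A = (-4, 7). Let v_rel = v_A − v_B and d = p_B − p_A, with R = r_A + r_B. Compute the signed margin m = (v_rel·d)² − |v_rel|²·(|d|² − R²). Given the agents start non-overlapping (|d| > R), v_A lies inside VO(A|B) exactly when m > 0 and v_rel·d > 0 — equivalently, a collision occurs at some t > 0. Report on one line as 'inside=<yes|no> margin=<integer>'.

d = (5, 13),  |d|² = 194;  R = 6+6 = 12,  c = 194−12² = 50
v_rel = (-2, 8),  |v_rel|² = 68;  v_rel·d = (-2)·(5) + (8)·(13) = 94
68·t² − 188·t + 50 = 0  ⇒  m = 94² − 68·50 = 5436
m = 5436 > 0,  v_rel·d = 94 > 0  ⇒  inside

inside=yes margin=5436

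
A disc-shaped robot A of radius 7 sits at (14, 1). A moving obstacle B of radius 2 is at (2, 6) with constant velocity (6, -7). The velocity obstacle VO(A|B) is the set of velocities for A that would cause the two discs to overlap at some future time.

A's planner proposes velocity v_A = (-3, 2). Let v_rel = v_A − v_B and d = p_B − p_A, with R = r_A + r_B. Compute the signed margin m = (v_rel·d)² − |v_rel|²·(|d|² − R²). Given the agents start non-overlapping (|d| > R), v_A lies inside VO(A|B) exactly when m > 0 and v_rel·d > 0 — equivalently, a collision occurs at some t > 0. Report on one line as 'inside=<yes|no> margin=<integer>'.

d = (-12, 5),  |d|² = 169;  R = 7+2 = 9,  c = 169−9² = 88
v_rel = (-9, 9),  |v_rel|² = 162;  v_rel·d = (-9)·(-12) + (9)·(5) = 153
162·t² − 306·t + 88 = 0  ⇒  m = 153² − 162·88 = 9153
m = 9153 > 0,  v_rel·d = 153 > 0  ⇒  inside

inside=yes margin=9153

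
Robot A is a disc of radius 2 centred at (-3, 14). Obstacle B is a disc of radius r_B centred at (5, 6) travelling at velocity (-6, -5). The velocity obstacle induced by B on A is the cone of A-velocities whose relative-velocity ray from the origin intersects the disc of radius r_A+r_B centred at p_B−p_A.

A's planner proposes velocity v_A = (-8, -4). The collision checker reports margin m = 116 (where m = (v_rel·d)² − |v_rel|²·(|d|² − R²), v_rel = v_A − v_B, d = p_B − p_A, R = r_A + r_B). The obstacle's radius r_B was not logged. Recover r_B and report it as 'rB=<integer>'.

m = 116
d = (8, -8);  v_rel = (-2, 1),  |v_rel|² = 5
v_rel×d = (-2)·(-8) − (1)·(8) = 8
since m = R²·5 − 8²:  R² = (64 + 116) / 5 = 36
R = √36 = 6  ⇒  r_B = 6 − 2 = 4

rB=4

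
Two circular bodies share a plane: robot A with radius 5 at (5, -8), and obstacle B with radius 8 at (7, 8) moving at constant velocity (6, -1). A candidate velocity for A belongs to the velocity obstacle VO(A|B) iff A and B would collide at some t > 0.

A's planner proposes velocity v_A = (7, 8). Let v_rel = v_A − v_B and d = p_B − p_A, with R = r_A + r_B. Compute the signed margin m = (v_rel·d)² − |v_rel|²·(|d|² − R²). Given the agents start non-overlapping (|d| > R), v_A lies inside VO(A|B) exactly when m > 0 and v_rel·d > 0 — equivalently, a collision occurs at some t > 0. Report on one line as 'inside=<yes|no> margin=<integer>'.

d = (2, 16),  |d|² = 260;  R = 5+8 = 13,  c = 260−13² = 91
v_rel = (1, 9),  |v_rel|² = 82;  v_rel·d = (1)·(2) + (9)·(16) = 146
82·t² − 292·t + 91 = 0  ⇒  m = 146² − 82·91 = 13854
m = 13854 > 0,  v_rel·d = 146 > 0  ⇒  inside

inside=yes margin=13854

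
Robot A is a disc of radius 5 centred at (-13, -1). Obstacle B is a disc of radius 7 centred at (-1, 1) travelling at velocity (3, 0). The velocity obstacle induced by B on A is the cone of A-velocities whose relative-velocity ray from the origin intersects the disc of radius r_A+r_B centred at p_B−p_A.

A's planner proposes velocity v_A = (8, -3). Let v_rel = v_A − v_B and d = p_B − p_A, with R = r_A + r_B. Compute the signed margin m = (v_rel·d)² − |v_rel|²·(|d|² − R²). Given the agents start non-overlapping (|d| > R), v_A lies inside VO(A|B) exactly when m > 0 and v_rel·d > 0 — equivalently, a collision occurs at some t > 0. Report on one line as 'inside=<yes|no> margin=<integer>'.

d = (12, 2),  |d|² = 148;  R = 5+7 = 12,  c = 148−12² = 4
v_rel = (5, -3),  |v_rel|² = 34;  v_rel·d = (5)·(12) + (-3)·(2) = 54
34·t² − 108·t + 4 = 0  ⇒  m = 54² − 34·4 = 2780
m = 2780 > 0,  v_rel·d = 54 > 0  ⇒  inside

inside=yes margin=2780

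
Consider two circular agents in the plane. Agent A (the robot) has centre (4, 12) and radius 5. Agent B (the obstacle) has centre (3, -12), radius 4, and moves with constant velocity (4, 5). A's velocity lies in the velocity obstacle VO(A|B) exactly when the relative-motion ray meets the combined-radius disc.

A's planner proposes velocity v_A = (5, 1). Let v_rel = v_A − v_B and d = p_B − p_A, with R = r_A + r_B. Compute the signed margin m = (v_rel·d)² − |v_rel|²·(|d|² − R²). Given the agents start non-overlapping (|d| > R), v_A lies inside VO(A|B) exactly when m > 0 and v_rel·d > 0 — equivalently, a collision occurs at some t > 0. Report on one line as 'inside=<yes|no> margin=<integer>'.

d = (-1, -24),  |d|² = 577;  R = 5+4 = 9,  c = 577−9² = 496
v_rel = (1, -4),  |v_rel|² = 17;  v_rel·d = (1)·(-1) + (-4)·(-24) = 95
17·t² − 190·t + 496 = 0  ⇒  m = 95² − 17·496 = 593
m = 593 > 0,  v_rel·d = 95 > 0  ⇒  inside

inside=yes margin=593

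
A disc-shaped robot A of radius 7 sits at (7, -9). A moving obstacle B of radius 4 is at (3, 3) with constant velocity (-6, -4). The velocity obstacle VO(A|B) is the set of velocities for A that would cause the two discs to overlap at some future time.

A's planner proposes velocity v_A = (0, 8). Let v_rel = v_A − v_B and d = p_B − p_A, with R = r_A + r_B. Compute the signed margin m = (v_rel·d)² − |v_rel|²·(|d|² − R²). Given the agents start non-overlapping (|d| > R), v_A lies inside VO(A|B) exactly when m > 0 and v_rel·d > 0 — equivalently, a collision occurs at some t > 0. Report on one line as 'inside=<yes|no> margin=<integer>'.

d = (-4, 12),  |d|² = 160;  R = 7+4 = 11,  c = 160−11² = 39
v_rel = (6, 12),  |v_rel|² = 180;  v_rel·d = (6)·(-4) + (12)·(12) = 120
180·t² − 240·t + 39 = 0  ⇒  m = 120² − 180·39 = 7380
m = 7380 > 0,  v_rel·d = 120 > 0  ⇒  inside

inside=yes margin=7380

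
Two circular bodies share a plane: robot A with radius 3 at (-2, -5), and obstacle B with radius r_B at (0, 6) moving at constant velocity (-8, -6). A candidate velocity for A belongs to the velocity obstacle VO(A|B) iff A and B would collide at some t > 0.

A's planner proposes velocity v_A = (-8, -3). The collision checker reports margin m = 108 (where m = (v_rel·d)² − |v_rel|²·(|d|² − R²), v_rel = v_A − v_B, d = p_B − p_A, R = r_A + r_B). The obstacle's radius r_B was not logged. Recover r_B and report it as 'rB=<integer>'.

m = 108
d = (2, 11);  v_rel = (0, 3),  |v_rel|² = 9
v_rel×d = (0)·(11) − (3)·(2) = -6
since m = R²·9 − (-6)²:  R² = (36 + 108) / 9 = 16
R = √16 = 4  ⇒  r_B = 4 − 3 = 1

rB=1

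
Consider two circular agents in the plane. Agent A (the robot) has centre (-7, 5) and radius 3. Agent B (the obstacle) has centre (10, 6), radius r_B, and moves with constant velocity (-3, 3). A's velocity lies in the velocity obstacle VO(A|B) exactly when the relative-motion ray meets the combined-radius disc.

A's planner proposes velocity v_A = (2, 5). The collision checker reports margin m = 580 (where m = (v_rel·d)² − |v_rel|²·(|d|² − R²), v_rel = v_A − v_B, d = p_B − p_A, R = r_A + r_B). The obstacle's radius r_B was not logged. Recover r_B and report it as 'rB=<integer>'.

m = 580
d = (17, 1);  v_rel = (5, 2),  |v_rel|² = 29
v_rel×d = (5)·(1) − (2)·(17) = -29
since m = R²·29 − (-29)²:  R² = (841 + 580) / 29 = 49
R = √49 = 7  ⇒  r_B = 7 − 3 = 4

rB=4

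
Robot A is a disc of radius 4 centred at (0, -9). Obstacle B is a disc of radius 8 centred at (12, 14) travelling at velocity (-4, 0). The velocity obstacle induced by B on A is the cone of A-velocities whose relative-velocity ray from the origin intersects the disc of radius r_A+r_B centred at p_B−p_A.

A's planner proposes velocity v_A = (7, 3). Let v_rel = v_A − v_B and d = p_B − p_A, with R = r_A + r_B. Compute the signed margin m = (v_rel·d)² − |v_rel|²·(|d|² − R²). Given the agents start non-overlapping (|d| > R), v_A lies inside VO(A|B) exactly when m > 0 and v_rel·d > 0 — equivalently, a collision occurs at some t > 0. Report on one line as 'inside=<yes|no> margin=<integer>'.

d = (12, 23),  |d|² = 673;  R = 4+8 = 12,  c = 673−12² = 529
v_rel = (11, 3),  |v_rel|² = 130;  v_rel·d = (11)·(12) + (3)·(23) = 201
130·t² − 402·t + 529 = 0  ⇒  m = 201² − 130·529 = -28369
m = -28369 < 0,  v_rel·d = 201 > 0  ⇒  outside

inside=no margin=-28369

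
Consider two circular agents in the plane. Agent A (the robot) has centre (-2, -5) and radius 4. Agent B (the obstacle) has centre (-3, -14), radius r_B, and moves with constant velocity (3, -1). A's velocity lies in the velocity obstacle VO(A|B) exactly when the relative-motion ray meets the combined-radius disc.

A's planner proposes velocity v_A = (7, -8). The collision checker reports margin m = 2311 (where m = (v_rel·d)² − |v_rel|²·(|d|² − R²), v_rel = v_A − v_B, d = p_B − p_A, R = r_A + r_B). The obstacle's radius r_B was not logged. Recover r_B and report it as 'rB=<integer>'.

m = 2311
d = (-1, -9);  v_rel = (4, -7),  |v_rel|² = 65
v_rel×d = (4)·(-9) − (-7)·(-1) = -43
since m = R²·65 − (-43)²:  R² = (1849 + 2311) / 65 = 64
R = √64 = 8  ⇒  r_B = 8 − 4 = 4

rB=4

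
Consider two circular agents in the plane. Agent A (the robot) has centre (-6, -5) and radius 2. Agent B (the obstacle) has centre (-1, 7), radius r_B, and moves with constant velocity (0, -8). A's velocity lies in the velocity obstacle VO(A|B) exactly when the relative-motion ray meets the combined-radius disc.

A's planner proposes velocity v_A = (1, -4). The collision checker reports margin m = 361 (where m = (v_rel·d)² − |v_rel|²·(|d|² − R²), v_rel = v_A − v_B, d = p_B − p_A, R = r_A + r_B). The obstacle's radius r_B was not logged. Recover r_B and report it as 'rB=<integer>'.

m = 361
d = (5, 12);  v_rel = (1, 4),  |v_rel|² = 17
v_rel×d = (1)·(12) − (4)·(5) = -8
since m = R²·17 − (-8)²:  R² = (64 + 361) / 17 = 25
R = √25 = 5  ⇒  r_B = 5 − 2 = 3

rB=3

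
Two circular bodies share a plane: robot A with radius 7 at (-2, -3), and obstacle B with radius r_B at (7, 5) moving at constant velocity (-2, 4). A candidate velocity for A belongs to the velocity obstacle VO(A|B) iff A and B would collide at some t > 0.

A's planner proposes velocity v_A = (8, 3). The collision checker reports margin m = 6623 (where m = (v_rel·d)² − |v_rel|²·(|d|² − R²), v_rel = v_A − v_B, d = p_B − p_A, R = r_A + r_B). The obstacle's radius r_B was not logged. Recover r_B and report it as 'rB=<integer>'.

m = 6623
d = (9, 8);  v_rel = (10, -1),  |v_rel|² = 101
v_rel×d = (10)·(8) − (-1)·(9) = 89
since m = R²·101 − 89²:  R² = (7921 + 6623) / 101 = 144
R = √144 = 12  ⇒  r_B = 12 − 7 = 5

rB=5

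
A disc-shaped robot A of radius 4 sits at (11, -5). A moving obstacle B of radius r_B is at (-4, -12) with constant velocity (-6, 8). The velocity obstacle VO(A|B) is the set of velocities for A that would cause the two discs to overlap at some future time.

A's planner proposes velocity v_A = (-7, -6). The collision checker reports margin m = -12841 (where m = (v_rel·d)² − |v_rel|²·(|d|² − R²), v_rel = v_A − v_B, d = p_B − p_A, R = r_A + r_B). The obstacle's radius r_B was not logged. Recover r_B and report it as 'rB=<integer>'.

m = -12841
d = (-15, -7);  v_rel = (-1, -14),  |v_rel|² = 197
v_rel×d = (-1)·(-7) − (-14)·(-15) = -203
since m = R²·197 − (-203)²:  R² = (41209 + -12841) / 197 = 144
R = √144 = 12  ⇒  r_B = 12 − 4 = 8

rB=8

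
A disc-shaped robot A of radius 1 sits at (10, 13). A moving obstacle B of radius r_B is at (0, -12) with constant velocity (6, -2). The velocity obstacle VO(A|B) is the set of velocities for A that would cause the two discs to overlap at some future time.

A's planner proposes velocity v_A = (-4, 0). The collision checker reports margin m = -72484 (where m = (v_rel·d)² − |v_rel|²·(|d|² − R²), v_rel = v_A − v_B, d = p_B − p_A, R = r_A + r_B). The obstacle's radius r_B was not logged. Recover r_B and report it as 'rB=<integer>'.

m = -72484
d = (-10, -25);  v_rel = (-10, 2),  |v_rel|² = 104
v_rel×d = (-10)·(-25) − (2)·(-10) = 270
since m = R²·104 − 270²:  R² = (72900 + -72484) / 104 = 4
R = √4 = 2  ⇒  r_B = 2 − 1 = 1

rB=1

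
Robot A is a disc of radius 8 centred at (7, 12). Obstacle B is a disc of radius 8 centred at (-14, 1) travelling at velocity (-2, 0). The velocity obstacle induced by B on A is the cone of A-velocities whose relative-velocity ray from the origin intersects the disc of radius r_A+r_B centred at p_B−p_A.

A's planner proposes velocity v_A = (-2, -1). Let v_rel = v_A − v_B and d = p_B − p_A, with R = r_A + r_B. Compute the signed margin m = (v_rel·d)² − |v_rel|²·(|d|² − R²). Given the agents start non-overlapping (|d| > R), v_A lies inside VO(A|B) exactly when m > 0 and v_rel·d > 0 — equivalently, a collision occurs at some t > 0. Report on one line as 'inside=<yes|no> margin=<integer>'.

d = (-21, -11),  |d|² = 562;  R = 8+8 = 16,  c = 562−16² = 306
v_rel = (0, -1),  |v_rel|² = 1;  v_rel·d = (0)·(-21) + (-1)·(-11) = 11
1·t² − 22·t + 306 = 0  ⇒  m = 11² − 1·306 = -185
m = -185 < 0,  v_rel·d = 11 > 0  ⇒  outside

inside=no margin=-185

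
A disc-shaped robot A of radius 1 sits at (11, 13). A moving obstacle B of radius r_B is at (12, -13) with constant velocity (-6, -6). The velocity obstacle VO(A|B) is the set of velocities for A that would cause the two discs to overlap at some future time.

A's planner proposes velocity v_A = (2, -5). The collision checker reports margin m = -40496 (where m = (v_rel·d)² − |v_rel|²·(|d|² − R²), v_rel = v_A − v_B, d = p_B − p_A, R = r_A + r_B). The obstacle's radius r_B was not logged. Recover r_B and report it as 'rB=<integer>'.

m = -40496
d = (1, -26);  v_rel = (8, 1),  |v_rel|² = 65
v_rel×d = (8)·(-26) − (1)·(1) = -209
since m = R²·65 − (-209)²:  R² = (43681 + -40496) / 65 = 49
R = √49 = 7  ⇒  r_B = 7 − 1 = 6

rB=6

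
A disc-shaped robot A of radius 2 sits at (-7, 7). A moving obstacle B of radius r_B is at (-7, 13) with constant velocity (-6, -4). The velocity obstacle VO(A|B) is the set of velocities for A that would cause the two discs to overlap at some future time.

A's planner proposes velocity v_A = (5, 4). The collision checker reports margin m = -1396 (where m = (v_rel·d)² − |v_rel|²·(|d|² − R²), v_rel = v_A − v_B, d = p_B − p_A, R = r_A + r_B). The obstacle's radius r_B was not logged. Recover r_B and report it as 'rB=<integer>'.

m = -1396
d = (0, 6);  v_rel = (11, 8),  |v_rel|² = 185
v_rel×d = (11)·(6) − (8)·(0) = 66
since m = R²·185 − 66²:  R² = (4356 + -1396) / 185 = 16
R = √16 = 4  ⇒  r_B = 4 − 2 = 2

rB=2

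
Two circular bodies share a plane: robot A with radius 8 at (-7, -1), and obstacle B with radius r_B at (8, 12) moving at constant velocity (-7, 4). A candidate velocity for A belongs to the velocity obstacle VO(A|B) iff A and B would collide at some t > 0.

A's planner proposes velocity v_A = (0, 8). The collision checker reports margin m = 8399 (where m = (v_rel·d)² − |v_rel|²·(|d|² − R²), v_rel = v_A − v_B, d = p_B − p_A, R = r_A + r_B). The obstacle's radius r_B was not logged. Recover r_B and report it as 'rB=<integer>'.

m = 8399
d = (15, 13);  v_rel = (7, 4),  |v_rel|² = 65
v_rel×d = (7)·(13) − (4)·(15) = 31
since m = R²·65 − 31²:  R² = (961 + 8399) / 65 = 144
R = √144 = 12  ⇒  r_B = 12 − 8 = 4

rB=4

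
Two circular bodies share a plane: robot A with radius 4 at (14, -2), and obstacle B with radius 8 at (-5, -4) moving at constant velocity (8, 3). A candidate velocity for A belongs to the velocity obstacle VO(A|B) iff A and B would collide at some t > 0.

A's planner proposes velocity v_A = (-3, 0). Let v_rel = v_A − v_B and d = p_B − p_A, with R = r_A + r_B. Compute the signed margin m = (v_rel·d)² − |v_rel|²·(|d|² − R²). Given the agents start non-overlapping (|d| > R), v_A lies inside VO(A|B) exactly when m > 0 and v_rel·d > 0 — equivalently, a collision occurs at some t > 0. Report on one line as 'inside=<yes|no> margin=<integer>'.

d = (-19, -2),  |d|² = 365;  R = 4+8 = 12,  c = 365−12² = 221
v_rel = (-11, -3),  |v_rel|² = 130;  v_rel·d = (-11)·(-19) + (-3)·(-2) = 215
130·t² − 430·t + 221 = 0  ⇒  m = 215² − 130·221 = 17495
m = 17495 > 0,  v_rel·d = 215 > 0  ⇒  inside

inside=yes margin=17495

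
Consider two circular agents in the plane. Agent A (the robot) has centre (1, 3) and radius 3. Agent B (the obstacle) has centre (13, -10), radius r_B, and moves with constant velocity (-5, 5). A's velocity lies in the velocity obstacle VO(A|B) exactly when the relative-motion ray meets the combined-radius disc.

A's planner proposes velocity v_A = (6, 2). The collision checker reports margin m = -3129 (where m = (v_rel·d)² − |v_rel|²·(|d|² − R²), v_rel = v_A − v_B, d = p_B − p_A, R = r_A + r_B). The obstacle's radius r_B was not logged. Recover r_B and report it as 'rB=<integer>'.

m = -3129
d = (12, -13);  v_rel = (11, -3),  |v_rel|² = 130
v_rel×d = (11)·(-13) − (-3)·(12) = -107
since m = R²·130 − (-107)²:  R² = (11449 + -3129) / 130 = 64
R = √64 = 8  ⇒  r_B = 8 − 3 = 5

rB=5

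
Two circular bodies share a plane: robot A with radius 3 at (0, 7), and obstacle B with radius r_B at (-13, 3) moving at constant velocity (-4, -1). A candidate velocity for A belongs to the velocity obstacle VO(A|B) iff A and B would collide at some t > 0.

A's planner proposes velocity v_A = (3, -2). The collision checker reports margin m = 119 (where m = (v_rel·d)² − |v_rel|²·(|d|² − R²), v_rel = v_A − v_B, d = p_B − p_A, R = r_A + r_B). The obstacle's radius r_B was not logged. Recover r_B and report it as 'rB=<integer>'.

m = 119
d = (-13, -4);  v_rel = (7, -1),  |v_rel|² = 50
v_rel×d = (7)·(-4) − (-1)·(-13) = -41
since m = R²·50 − (-41)²:  R² = (1681 + 119) / 50 = 36
R = √36 = 6  ⇒  r_B = 6 − 3 = 3

rB=3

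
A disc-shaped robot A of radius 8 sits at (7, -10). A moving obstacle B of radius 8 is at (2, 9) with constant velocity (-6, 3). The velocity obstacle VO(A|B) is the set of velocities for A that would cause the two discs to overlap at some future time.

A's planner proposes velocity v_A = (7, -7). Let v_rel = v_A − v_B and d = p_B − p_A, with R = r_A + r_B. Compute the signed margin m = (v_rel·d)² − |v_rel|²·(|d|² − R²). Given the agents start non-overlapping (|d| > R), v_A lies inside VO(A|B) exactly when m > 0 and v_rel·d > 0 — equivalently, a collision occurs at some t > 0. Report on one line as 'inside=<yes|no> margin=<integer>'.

d = (-5, 19),  |d|² = 386;  R = 8+8 = 16,  c = 386−16² = 130
v_rel = (13, -10),  |v_rel|² = 269;  v_rel·d = (13)·(-5) + (-10)·(19) = -255
269·t² + 510·t + 130 = 0  ⇒  m = (-255)² − 269·130 = 30055
m = 30055 > 0,  v_rel·d = -255 < 0  ⇒  outside

inside=no margin=30055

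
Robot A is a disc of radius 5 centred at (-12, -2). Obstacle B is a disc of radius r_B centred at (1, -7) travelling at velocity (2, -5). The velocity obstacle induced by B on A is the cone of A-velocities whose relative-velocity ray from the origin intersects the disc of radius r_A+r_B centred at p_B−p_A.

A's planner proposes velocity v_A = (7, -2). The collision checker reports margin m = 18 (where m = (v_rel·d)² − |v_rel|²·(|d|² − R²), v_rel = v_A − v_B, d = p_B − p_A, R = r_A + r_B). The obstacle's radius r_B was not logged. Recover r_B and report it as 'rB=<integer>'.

m = 18
d = (13, -5);  v_rel = (5, 3),  |v_rel|² = 34
v_rel×d = (5)·(-5) − (3)·(13) = -64
since m = R²·34 − (-64)²:  R² = (4096 + 18) / 34 = 121
R = √121 = 11  ⇒  r_B = 11 − 5 = 6

rB=6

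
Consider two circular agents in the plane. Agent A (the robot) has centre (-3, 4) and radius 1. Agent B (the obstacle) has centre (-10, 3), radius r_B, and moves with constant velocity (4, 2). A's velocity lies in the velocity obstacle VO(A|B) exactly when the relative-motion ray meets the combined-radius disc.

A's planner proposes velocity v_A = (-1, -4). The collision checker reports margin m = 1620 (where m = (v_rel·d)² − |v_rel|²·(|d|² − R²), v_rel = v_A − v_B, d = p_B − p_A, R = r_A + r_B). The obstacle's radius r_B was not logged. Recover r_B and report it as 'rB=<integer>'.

m = 1620
d = (-7, -1);  v_rel = (-5, -6),  |v_rel|² = 61
v_rel×d = (-5)·(-1) − (-6)·(-7) = -37
since m = R²·61 − (-37)²:  R² = (1369 + 1620) / 61 = 49
R = √49 = 7  ⇒  r_B = 7 − 1 = 6

rB=6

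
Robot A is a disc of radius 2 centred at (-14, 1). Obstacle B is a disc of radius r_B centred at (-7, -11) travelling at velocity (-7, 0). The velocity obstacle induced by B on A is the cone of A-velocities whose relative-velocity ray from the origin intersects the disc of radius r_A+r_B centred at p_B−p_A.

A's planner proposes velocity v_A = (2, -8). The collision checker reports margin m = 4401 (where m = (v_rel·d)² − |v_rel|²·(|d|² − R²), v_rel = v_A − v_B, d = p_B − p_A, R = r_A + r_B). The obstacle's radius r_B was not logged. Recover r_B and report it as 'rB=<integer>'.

m = 4401
d = (7, -12);  v_rel = (9, -8),  |v_rel|² = 145
v_rel×d = (9)·(-12) − (-8)·(7) = -52
since m = R²·145 − (-52)²:  R² = (2704 + 4401) / 145 = 49
R = √49 = 7  ⇒  r_B = 7 − 2 = 5

rB=5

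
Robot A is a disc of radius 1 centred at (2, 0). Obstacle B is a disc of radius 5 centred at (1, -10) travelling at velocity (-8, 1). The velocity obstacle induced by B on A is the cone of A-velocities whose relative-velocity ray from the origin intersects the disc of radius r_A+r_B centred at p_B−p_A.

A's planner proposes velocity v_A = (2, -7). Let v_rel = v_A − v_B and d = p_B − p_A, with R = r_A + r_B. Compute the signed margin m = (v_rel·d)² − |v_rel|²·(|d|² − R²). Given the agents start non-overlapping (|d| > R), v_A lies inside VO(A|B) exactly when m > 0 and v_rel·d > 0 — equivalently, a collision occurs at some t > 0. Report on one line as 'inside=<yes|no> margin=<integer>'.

d = (-1, -10),  |d|² = 101;  R = 1+5 = 6,  c = 101−6² = 65
v_rel = (10, -8),  |v_rel|² = 164;  v_rel·d = (10)·(-1) + (-8)·(-10) = 70
164·t² − 140·t + 65 = 0  ⇒  m = 70² − 164·65 = -5760
m = -5760 < 0,  v_rel·d = 70 > 0  ⇒  outside

inside=no margin=-5760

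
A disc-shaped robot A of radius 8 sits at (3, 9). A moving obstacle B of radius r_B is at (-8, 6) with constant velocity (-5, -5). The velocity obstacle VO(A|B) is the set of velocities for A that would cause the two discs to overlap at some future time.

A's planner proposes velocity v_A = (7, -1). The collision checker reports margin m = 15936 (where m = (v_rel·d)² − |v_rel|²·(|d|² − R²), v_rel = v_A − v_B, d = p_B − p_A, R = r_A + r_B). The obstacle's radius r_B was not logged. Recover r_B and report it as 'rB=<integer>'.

m = 15936
d = (-11, -3);  v_rel = (12, 4),  |v_rel|² = 160
v_rel×d = (12)·(-3) − (4)·(-11) = 8
since m = R²·160 − 8²:  R² = (64 + 15936) / 160 = 100
R = √100 = 10  ⇒  r_B = 10 − 8 = 2

rB=2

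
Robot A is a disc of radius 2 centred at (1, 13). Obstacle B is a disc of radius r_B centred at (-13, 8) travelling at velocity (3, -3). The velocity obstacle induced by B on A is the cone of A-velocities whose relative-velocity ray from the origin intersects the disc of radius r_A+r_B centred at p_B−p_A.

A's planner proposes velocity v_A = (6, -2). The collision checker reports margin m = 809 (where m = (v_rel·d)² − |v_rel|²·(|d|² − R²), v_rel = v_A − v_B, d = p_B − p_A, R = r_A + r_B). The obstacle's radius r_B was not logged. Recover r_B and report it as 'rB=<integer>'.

m = 809
d = (-14, -5);  v_rel = (3, 1),  |v_rel|² = 10
v_rel×d = (3)·(-5) − (1)·(-14) = -1
since m = R²·10 − (-1)²:  R² = (1 + 809) / 10 = 81
R = √81 = 9  ⇒  r_B = 9 − 2 = 7

rB=7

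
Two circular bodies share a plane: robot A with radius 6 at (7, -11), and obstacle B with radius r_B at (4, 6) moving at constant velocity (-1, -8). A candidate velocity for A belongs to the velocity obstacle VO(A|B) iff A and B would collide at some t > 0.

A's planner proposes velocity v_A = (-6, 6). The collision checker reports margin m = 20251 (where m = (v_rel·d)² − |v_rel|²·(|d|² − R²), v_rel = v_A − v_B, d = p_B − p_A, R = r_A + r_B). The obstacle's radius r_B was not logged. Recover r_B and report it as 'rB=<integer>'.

m = 20251
d = (-3, 17);  v_rel = (-5, 14),  |v_rel|² = 221
v_rel×d = (-5)·(17) − (14)·(-3) = -43
since m = R²·221 − (-43)²:  R² = (1849 + 20251) / 221 = 100
R = √100 = 10  ⇒  r_B = 10 − 6 = 4

rB=4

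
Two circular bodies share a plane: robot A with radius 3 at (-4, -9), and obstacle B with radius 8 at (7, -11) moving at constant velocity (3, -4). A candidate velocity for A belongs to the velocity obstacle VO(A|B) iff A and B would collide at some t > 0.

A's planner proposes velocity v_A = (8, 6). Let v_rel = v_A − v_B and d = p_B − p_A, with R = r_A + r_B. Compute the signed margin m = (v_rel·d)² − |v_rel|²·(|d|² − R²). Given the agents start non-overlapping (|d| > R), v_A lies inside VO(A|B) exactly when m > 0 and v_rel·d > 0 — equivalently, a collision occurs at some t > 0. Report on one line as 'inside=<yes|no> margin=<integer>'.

d = (11, -2),  |d|² = 125;  R = 3+8 = 11,  c = 125−11² = 4
v_rel = (5, 10),  |v_rel|² = 125;  v_rel·d = (5)·(11) + (10)·(-2) = 35
125·t² − 70·t + 4 = 0  ⇒  m = 35² − 125·4 = 725
m = 725 > 0,  v_rel·d = 35 > 0  ⇒  inside

inside=yes margin=725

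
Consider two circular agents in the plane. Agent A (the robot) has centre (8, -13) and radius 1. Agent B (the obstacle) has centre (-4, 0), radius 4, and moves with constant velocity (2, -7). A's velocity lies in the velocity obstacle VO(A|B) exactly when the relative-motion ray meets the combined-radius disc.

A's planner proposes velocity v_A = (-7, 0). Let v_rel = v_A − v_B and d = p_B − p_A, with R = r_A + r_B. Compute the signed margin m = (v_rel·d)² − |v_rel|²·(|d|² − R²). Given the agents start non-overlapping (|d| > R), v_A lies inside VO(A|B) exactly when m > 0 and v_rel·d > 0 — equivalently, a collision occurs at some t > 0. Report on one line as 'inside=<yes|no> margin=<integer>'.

d = (-12, 13),  |d|² = 313;  R = 1+4 = 5,  c = 313−5² = 288
v_rel = (-9, 7),  |v_rel|² = 130;  v_rel·d = (-9)·(-12) + (7)·(13) = 199
130·t² − 398·t + 288 = 0  ⇒  m = 199² − 130·288 = 2161
m = 2161 > 0,  v_rel·d = 199 > 0  ⇒  inside

inside=yes margin=2161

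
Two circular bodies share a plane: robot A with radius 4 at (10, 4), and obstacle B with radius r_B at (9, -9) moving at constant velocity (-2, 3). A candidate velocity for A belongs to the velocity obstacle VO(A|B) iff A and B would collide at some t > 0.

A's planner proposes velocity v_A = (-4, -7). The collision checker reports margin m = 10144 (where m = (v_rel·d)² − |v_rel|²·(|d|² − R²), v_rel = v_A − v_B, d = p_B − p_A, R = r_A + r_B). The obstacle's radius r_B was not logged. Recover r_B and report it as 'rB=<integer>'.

m = 10144
d = (-1, -13);  v_rel = (-2, -10),  |v_rel|² = 104
v_rel×d = (-2)·(-13) − (-10)·(-1) = 16
since m = R²·104 − 16²:  R² = (256 + 10144) / 104 = 100
R = √100 = 10  ⇒  r_B = 10 − 4 = 6

rB=6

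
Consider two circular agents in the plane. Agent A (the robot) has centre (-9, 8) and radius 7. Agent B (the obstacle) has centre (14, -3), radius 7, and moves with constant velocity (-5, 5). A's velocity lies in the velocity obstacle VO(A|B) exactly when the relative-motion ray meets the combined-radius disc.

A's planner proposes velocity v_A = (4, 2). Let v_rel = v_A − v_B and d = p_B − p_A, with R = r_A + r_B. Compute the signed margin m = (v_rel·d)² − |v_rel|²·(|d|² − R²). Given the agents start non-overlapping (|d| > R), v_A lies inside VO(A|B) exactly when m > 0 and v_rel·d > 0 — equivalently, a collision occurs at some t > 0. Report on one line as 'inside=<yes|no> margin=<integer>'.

d = (23, -11),  |d|² = 650;  R = 7+7 = 14,  c = 650−14² = 454
v_rel = (9, -3),  |v_rel|² = 90;  v_rel·d = (9)·(23) + (-3)·(-11) = 240
90·t² − 480·t + 454 = 0  ⇒  m = 240² − 90·454 = 16740
m = 16740 > 0,  v_rel·d = 240 > 0  ⇒  inside

inside=yes margin=16740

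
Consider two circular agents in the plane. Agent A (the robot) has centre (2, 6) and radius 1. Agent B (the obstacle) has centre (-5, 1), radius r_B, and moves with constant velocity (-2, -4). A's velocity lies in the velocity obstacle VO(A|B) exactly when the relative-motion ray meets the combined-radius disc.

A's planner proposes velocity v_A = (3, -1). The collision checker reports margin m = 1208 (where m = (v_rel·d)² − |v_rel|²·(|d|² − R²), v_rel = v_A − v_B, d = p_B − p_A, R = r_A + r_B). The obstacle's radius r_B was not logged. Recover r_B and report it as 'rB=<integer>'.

m = 1208
d = (-7, -5);  v_rel = (5, 3),  |v_rel|² = 34
v_rel×d = (5)·(-5) − (3)·(-7) = -4
since m = R²·34 − (-4)²:  R² = (16 + 1208) / 34 = 36
R = √36 = 6  ⇒  r_B = 6 − 1 = 5

rB=5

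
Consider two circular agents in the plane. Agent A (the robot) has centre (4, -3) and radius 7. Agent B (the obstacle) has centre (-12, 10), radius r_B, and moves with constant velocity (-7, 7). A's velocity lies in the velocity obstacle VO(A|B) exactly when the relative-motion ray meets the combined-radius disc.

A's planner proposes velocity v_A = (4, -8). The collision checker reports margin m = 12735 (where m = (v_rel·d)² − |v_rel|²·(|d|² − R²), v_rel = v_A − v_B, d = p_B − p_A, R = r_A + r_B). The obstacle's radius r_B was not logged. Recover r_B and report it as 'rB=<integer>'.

m = 12735
d = (-16, 13);  v_rel = (11, -15),  |v_rel|² = 346
v_rel×d = (11)·(13) − (-15)·(-16) = -97
since m = R²·346 − (-97)²:  R² = (9409 + 12735) / 346 = 64
R = √64 = 8  ⇒  r_B = 8 − 7 = 1

rB=1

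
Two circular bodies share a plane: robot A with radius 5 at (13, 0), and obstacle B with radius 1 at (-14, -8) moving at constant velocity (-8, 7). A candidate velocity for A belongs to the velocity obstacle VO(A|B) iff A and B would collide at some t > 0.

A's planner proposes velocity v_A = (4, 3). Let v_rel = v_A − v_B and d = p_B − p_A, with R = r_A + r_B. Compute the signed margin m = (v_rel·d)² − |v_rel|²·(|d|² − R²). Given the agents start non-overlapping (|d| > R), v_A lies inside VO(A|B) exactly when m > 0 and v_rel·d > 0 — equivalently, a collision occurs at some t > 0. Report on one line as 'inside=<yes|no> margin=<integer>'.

d = (-27, -8),  |d|² = 793;  R = 5+1 = 6,  c = 793−6² = 757
v_rel = (12, -4),  |v_rel|² = 160;  v_rel·d = (12)·(-27) + (-4)·(-8) = -292
160·t² + 584·t + 757 = 0  ⇒  m = (-292)² − 160·757 = -35856
m = -35856 < 0,  v_rel·d = -292 < 0  ⇒  outside

inside=no margin=-35856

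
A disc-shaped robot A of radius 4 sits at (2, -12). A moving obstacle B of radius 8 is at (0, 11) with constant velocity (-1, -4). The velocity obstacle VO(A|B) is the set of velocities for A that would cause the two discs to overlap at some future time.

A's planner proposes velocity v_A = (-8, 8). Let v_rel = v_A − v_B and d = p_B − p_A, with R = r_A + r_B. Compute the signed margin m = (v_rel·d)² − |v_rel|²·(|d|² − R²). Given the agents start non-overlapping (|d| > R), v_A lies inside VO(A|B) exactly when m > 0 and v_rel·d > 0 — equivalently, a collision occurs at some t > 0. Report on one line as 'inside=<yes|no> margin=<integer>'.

d = (-2, 23),  |d|² = 533;  R = 4+8 = 12,  c = 533−12² = 389
v_rel = (-7, 12),  |v_rel|² = 193;  v_rel·d = (-7)·(-2) + (12)·(23) = 290
193·t² − 580·t + 389 = 0  ⇒  m = 290² − 193·389 = 9023
m = 9023 > 0,  v_rel·d = 290 > 0  ⇒  inside

inside=yes margin=9023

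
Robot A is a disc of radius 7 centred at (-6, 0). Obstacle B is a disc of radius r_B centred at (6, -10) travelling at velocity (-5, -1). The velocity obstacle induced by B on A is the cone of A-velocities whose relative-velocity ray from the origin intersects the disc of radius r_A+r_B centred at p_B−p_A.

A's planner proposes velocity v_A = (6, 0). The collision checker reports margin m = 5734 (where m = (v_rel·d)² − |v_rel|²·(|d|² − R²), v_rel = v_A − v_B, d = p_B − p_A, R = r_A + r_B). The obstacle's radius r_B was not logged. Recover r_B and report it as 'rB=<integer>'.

m = 5734
d = (12, -10);  v_rel = (11, 1),  |v_rel|² = 122
v_rel×d = (11)·(-10) − (1)·(12) = -122
since m = R²·122 − (-122)²:  R² = (14884 + 5734) / 122 = 169
R = √169 = 13  ⇒  r_B = 13 − 7 = 6

rB=6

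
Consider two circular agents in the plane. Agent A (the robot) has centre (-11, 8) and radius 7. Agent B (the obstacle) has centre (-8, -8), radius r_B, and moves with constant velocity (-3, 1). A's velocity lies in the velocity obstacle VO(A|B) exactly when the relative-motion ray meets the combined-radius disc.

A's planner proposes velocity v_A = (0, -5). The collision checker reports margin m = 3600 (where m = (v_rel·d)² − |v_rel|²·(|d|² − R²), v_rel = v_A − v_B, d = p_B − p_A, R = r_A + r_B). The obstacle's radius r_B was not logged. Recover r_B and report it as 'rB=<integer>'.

m = 3600
d = (3, -16);  v_rel = (3, -6),  |v_rel|² = 45
v_rel×d = (3)·(-16) − (-6)·(3) = -30
since m = R²·45 − (-30)²:  R² = (900 + 3600) / 45 = 100
R = √100 = 10  ⇒  r_B = 10 − 7 = 3

rB=3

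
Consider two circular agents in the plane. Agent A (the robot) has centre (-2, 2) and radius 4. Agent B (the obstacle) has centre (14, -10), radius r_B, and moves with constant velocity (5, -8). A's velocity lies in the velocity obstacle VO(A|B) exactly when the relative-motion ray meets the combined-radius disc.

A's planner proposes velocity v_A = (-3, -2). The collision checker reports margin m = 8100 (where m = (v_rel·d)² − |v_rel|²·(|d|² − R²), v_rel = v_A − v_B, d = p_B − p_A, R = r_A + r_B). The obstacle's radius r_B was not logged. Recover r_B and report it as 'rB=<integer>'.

m = 8100
d = (16, -12);  v_rel = (-8, 6),  |v_rel|² = 100
v_rel×d = (-8)·(-12) − (6)·(16) = 0
since m = R²·100 − 0²:  R² = (0 + 8100) / 100 = 81
R = √81 = 9  ⇒  r_B = 9 − 4 = 5

rB=5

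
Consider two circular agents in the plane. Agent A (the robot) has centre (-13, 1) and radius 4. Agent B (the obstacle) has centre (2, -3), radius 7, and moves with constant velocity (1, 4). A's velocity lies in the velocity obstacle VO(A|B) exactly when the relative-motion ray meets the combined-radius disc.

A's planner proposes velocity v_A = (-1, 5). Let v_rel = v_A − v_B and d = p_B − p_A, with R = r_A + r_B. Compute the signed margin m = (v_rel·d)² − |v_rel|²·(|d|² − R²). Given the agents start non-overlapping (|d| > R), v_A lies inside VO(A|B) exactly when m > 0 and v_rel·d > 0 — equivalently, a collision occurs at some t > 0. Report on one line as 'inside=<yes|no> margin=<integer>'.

d = (15, -4),  |d|² = 241;  R = 4+7 = 11,  c = 241−11² = 120
v_rel = (-2, 1),  |v_rel|² = 5;  v_rel·d = (-2)·(15) + (1)·(-4) = -34
5·t² + 68·t + 120 = 0  ⇒  m = (-34)² − 5·120 = 556
m = 556 > 0,  v_rel·d = -34 < 0  ⇒  outside

inside=no margin=556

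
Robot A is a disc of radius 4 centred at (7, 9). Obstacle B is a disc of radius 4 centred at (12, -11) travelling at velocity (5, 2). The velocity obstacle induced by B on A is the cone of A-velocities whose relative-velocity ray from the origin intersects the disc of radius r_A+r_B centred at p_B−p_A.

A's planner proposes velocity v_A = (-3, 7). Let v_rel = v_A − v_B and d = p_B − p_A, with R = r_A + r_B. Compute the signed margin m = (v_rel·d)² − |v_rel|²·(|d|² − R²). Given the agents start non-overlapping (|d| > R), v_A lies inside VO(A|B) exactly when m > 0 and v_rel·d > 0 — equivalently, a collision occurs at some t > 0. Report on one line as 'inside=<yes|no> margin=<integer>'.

d = (5, -20),  |d|² = 425;  R = 4+4 = 8,  c = 425−8² = 361
v_rel = (-8, 5),  |v_rel|² = 89;  v_rel·d = (-8)·(5) + (5)·(-20) = -140
89·t² + 280·t + 361 = 0  ⇒  m = (-140)² − 89·361 = -12529
m = -12529 < 0,  v_rel·d = -140 < 0  ⇒  outside

inside=no margin=-12529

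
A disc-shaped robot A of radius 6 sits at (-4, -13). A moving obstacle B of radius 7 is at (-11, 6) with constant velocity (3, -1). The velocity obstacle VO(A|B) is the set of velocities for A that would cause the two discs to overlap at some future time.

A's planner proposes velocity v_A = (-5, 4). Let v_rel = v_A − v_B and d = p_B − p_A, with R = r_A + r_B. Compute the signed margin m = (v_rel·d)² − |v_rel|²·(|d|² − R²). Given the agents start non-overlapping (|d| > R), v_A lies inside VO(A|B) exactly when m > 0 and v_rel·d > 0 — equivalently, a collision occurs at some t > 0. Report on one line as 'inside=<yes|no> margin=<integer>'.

d = (-7, 19),  |d|² = 410;  R = 6+7 = 13,  c = 410−13² = 241
v_rel = (-8, 5),  |v_rel|² = 89;  v_rel·d = (-8)·(-7) + (5)·(19) = 151
89·t² − 302·t + 241 = 0  ⇒  m = 151² − 89·241 = 1352
m = 1352 > 0,  v_rel·d = 151 > 0  ⇒  inside

inside=yes margin=1352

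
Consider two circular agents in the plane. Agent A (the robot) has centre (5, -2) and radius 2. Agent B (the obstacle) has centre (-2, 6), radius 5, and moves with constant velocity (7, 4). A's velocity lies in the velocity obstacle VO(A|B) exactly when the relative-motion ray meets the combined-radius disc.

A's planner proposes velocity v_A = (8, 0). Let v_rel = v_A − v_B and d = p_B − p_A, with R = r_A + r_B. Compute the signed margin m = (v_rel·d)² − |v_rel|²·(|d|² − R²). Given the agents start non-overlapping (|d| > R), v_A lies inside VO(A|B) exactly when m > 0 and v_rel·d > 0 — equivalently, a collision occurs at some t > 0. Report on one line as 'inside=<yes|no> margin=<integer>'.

d = (-7, 8),  |d|² = 113;  R = 2+5 = 7,  c = 113−7² = 64
v_rel = (1, -4),  |v_rel|² = 17;  v_rel·d = (1)·(-7) + (-4)·(8) = -39
17·t² + 78·t + 64 = 0  ⇒  m = (-39)² − 17·64 = 433
m = 433 > 0,  v_rel·d = -39 < 0  ⇒  outside

inside=no margin=433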